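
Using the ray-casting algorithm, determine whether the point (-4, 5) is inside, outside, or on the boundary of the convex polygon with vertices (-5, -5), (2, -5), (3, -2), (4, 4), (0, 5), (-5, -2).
The point (-4, 5) lies strictly outside the polygon

Cast a horizontal ray to the right from the query point and count how many polygon edges it crosses (each edge strictly once or zero times, handled with the usual half-open convention). 
Parity of crossings → even ⇒ outside.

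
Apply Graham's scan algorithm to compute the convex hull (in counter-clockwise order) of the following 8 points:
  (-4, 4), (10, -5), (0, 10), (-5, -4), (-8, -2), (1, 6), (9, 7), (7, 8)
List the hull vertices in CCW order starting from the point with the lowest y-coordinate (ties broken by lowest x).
Hull (CCW) = [(10, -5), (9, 7), (7, 8), (0, 10), (-8, -2), (-5, -4)]

Graham scan procedure:
  1. Find the pivot p₀ = point with lowest y (tie → lowest x): (10, -5).
  2. Sort the remaining points by polar angle around p₀.
  3. Walk through sorted points, maintaining a stack; pop the top while the last three entries make a non-left turn (cross product ≤ 0).
  4. Final stack is the convex hull in CCW order: (10, -5), (9, 7), (7, 8), (0, 10), (-8, -2), (-5, -4).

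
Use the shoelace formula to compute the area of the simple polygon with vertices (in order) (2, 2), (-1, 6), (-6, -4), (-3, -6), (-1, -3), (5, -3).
Area = 115/2

Shoelace formula: Area = (1/2) |Σ_i (x_i · y_{i+1} − x_{i+1} · y_i)| (indices mod n). Compute each cross term:
  (2)(6) − (-1)(2) = 14
  (-1)(-4) − (-6)(6) = 40
  (-6)(-6) − (-3)(-4) = 24
  (-3)(-3) − (-1)(-6) = 3
  (-1)(-3) − (5)(-3) = 18
  (5)(2) − (2)(-3) = 16
Sum = 115, so (signed) Area = 115/2 = 115/2, |Area| = 115/2.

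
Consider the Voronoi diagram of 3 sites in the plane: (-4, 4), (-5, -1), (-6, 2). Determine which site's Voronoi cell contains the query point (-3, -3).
Nearest site = (-5, -1)

The Voronoi cell of site s contains exactly those query points closer to s than to any other site. Compute squared distances from q = (-3, -3) to each site:
  (-5 − -3)² + (-1 − -3)² = 8
  (-6 − -3)² + (2 − -3)² = 34
  (-4 − -3)² + (4 − -3)² = 50
Minimum is attained by (-5, -1), so q lies in its Voronoi cell.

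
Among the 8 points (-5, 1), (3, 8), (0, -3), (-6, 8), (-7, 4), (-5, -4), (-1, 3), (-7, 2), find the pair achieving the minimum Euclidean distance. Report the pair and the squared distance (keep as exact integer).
Pair = ((-7, 4), (-7, 2)); squared distance = 4

Compute all C(8, 2) = 28 pairwise squared distances (x_i − x_j)² + (y_i − y_j)². The minimum is 4, attained by the pair ((-7, 4), (-7, 2)).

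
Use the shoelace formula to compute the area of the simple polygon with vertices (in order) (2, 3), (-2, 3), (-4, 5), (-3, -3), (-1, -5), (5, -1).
Area = 48

Shoelace formula: Area = (1/2) |Σ_i (x_i · y_{i+1} − x_{i+1} · y_i)| (indices mod n). Compute each cross term:
  (2)(3) − (-2)(3) = 12
  (-2)(5) − (-4)(3) = 2
  (-4)(-3) − (-3)(5) = 27
  (-3)(-5) − (-1)(-3) = 12
  (-1)(-1) − (5)(-5) = 26
  (5)(3) − (2)(-1) = 17
Sum = 96, so (signed) Area = 96/2 = 48, |Area| = 48.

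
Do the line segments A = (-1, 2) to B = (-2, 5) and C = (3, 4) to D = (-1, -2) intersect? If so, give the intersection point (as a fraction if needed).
No (intersection of containing lines falls outside at least one segment)

Parametrize and solve: t = -8/9, s = 7/9. At least one of these is outside [0, 1], so the segments do not intersect.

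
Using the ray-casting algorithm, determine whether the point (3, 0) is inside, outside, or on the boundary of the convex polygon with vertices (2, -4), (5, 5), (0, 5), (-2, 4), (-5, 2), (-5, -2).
The point (3, 0) lies strictly inside the polygon

Cast a horizontal ray to the right from the query point and count how many polygon edges it crosses (each edge strictly once or zero times, handled with the usual half-open convention). 
Parity of crossings → odd ⇒ inside.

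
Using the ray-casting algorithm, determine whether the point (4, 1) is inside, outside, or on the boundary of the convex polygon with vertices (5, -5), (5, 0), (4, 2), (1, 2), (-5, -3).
The point (4, 1) lies strictly inside the polygon

Cast a horizontal ray to the right from the query point and count how many polygon edges it crosses (each edge strictly once or zero times, handled with the usual half-open convention). 
Parity of crossings → odd ⇒ inside.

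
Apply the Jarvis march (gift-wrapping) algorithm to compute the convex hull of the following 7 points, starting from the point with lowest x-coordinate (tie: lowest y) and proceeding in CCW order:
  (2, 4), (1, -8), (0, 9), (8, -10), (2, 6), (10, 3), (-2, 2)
Hull (CCW) = [(-2, 2), (1, -8), (8, -10), (10, 3), (0, 9)]

Jarvis march: at each step, from the current hull vertex p, select the next vertex q as the point such that every other point lies strictly to the left of (or on) the directed line p → q. (Equivalently: for every other point r, the cross product (q − p) × (r − p) ≥ 0.)
Starting point (lowest x, tie lowest y): (-2, 2). Wrap until returning to start. Resulting hull: (-2, 2), (1, -8), (8, -10), (10, 3), (0, 9).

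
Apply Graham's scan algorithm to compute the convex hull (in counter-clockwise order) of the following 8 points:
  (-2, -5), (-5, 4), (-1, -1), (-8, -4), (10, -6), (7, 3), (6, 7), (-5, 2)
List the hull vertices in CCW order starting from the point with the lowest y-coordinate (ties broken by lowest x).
Hull (CCW) = [(10, -6), (6, 7), (-5, 4), (-8, -4), (-2, -5)]

Graham scan procedure:
  1. Find the pivot p₀ = point with lowest y (tie → lowest x): (10, -6).
  2. Sort the remaining points by polar angle around p₀.
  3. Walk through sorted points, maintaining a stack; pop the top while the last three entries make a non-left turn (cross product ≤ 0).
  4. Final stack is the convex hull in CCW order: (10, -6), (6, 7), (-5, 4), (-8, -4), (-2, -5).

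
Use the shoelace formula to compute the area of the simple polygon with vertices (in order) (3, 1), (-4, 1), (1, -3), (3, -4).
Area = 19

Shoelace formula: Area = (1/2) |Σ_i (x_i · y_{i+1} − x_{i+1} · y_i)| (indices mod n). Compute each cross term:
  (3)(1) − (-4)(1) = 7
  (-4)(-3) − (1)(1) = 11
  (1)(-4) − (3)(-3) = 5
  (3)(1) − (3)(-4) = 15
Sum = 38, so (signed) Area = 38/2 = 19, |Area| = 19.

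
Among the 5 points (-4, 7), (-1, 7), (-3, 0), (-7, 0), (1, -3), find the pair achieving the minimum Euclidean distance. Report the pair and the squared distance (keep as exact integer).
Pair = ((-4, 7), (-1, 7)); squared distance = 9

Compute all C(5, 2) = 10 pairwise squared distances (x_i − x_j)² + (y_i − y_j)². The minimum is 9, attained by the pair ((-4, 7), (-1, 7)).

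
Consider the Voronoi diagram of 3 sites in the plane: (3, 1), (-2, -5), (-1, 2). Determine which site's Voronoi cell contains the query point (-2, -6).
Nearest site = (-2, -5)

The Voronoi cell of site s contains exactly those query points closer to s than to any other site. Compute squared distances from q = (-2, -6) to each site:
  (-2 − -2)² + (-5 − -6)² = 1
  (-1 − -2)² + (2 − -6)² = 65
  (3 − -2)² + (1 − -6)² = 74
Minimum is attained by (-2, -5), so q lies in its Voronoi cell.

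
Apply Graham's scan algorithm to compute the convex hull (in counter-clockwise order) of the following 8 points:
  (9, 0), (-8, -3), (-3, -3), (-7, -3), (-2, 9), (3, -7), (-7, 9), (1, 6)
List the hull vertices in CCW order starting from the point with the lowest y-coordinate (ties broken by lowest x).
Hull (CCW) = [(3, -7), (9, 0), (-2, 9), (-7, 9), (-8, -3)]

Graham scan procedure:
  1. Find the pivot p₀ = point with lowest y (tie → lowest x): (3, -7).
  2. Sort the remaining points by polar angle around p₀.
  3. Walk through sorted points, maintaining a stack; pop the top while the last three entries make a non-left turn (cross product ≤ 0).
  4. Final stack is the convex hull in CCW order: (3, -7), (9, 0), (-2, 9), (-7, 9), (-8, -3).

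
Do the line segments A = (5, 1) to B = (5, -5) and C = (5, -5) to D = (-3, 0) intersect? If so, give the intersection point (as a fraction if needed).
Yes; intersection at (5, -5) (t = 1 on AB, s = 0 on CD)

Parametrize AB as A + t(B − A) = (5 + 0 t, 1 + -6 t) and CD as C + s(D − C) = (5 + -8 s, -5 + 5 s). Solve the linear system for (t, s). Determinant = 48 ≠ 0, so a unique intersection of the containing lines exists. Solution: t = 1, s = 0 — both in [0, 1], so the segments cross. Intersection point: (5, -5).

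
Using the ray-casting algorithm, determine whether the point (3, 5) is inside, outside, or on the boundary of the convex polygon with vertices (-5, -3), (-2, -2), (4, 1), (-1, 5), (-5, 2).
The point (3, 5) lies strictly outside the polygon

Cast a horizontal ray to the right from the query point and count how many polygon edges it crosses (each edge strictly once or zero times, handled with the usual half-open convention). 
Parity of crossings → even ⇒ outside.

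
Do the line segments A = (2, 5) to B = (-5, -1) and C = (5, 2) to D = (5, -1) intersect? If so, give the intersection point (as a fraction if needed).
No (intersection of containing lines falls outside at least one segment)

Parametrize and solve: t = -3/7, s = -13/7. At least one of these is outside [0, 1], so the segments do not intersect.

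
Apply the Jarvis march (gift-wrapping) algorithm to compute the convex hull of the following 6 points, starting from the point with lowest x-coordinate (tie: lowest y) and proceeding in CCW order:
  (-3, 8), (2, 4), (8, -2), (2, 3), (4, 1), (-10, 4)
Hull (CCW) = [(-10, 4), (8, -2), (2, 4), (-3, 8)]

Jarvis march: at each step, from the current hull vertex p, select the next vertex q as the point such that every other point lies strictly to the left of (or on) the directed line p → q. (Equivalently: for every other point r, the cross product (q − p) × (r − p) ≥ 0.)
Starting point (lowest x, tie lowest y): (-10, 4). Wrap until returning to start. Resulting hull: (-10, 4), (8, -2), (2, 4), (-3, 8).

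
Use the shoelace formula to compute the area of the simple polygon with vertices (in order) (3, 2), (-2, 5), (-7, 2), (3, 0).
Area = 25

Shoelace formula: Area = (1/2) |Σ_i (x_i · y_{i+1} − x_{i+1} · y_i)| (indices mod n). Compute each cross term:
  (3)(5) − (-2)(2) = 19
  (-2)(2) − (-7)(5) = 31
  (-7)(0) − (3)(2) = -6
  (3)(2) − (3)(0) = 6
Sum = 50, so (signed) Area = 50/2 = 25, |Area| = 25.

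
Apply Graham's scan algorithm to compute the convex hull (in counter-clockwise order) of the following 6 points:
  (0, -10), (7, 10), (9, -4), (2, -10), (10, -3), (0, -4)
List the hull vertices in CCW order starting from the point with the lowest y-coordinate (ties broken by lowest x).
Hull (CCW) = [(0, -10), (2, -10), (9, -4), (10, -3), (7, 10), (0, -4)]

Graham scan procedure:
  1. Find the pivot p₀ = point with lowest y (tie → lowest x): (0, -10).
  2. Sort the remaining points by polar angle around p₀.
  3. Walk through sorted points, maintaining a stack; pop the top while the last three entries make a non-left turn (cross product ≤ 0).
  4. Final stack is the convex hull in CCW order: (0, -10), (2, -10), (9, -4), (10, -3), (7, 10), (0, -4).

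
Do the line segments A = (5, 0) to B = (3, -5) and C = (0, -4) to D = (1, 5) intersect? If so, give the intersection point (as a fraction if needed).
No (intersection of containing lines falls outside at least one segment)

Parametrize and solve: t = 41/13, s = -17/13. At least one of these is outside [0, 1], so the segments do not intersect.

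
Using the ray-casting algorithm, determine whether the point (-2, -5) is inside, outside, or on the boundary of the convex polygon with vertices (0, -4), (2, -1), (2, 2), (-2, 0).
The point (-2, -5) lies strictly outside the polygon

Cast a horizontal ray to the right from the query point and count how many polygon edges it crosses (each edge strictly once or zero times, handled with the usual half-open convention). 
Parity of crossings → even ⇒ outside.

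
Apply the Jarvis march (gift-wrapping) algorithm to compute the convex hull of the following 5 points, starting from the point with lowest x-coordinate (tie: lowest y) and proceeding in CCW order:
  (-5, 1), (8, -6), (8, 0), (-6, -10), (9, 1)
Hull (CCW) = [(-6, -10), (8, -6), (9, 1), (-5, 1)]

Jarvis march: at each step, from the current hull vertex p, select the next vertex q as the point such that every other point lies strictly to the left of (or on) the directed line p → q. (Equivalently: for every other point r, the cross product (q − p) × (r − p) ≥ 0.)
Starting point (lowest x, tie lowest y): (-6, -10). Wrap until returning to start. Resulting hull: (-6, -10), (8, -6), (9, 1), (-5, 1).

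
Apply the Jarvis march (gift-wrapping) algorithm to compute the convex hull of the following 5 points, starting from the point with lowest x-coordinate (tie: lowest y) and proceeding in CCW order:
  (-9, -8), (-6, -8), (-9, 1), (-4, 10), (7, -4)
Hull (CCW) = [(-9, -8), (-6, -8), (7, -4), (-4, 10), (-9, 1)]

Jarvis march: at each step, from the current hull vertex p, select the next vertex q as the point such that every other point lies strictly to the left of (or on) the directed line p → q. (Equivalently: for every other point r, the cross product (q − p) × (r − p) ≥ 0.)
Starting point (lowest x, tie lowest y): (-9, -8). Wrap until returning to start. Resulting hull: (-9, -8), (-6, -8), (7, -4), (-4, 10), (-9, 1).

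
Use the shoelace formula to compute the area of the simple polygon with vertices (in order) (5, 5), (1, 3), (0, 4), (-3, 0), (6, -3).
Area = 40

Shoelace formula: Area = (1/2) |Σ_i (x_i · y_{i+1} − x_{i+1} · y_i)| (indices mod n). Compute each cross term:
  (5)(3) − (1)(5) = 10
  (1)(4) − (0)(3) = 4
  (0)(0) − (-3)(4) = 12
  (-3)(-3) − (6)(0) = 9
  (6)(5) − (5)(-3) = 45
Sum = 80, so (signed) Area = 80/2 = 40, |Area| = 40.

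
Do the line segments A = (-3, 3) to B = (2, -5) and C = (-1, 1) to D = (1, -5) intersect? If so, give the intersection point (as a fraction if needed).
Yes; intersection at (-1/7, -11/7) (t = 4/7 on AB, s = 3/7 on CD)

Parametrize AB as A + t(B − A) = (-3 + 5 t, 3 + -8 t) and CD as C + s(D − C) = (-1 + 2 s, 1 + -6 s). Solve the linear system for (t, s). Determinant = 14 ≠ 0, so a unique intersection of the containing lines exists. Solution: t = 4/7, s = 3/7 — both in [0, 1], so the segments cross. Intersection point: (-1/7, -11/7).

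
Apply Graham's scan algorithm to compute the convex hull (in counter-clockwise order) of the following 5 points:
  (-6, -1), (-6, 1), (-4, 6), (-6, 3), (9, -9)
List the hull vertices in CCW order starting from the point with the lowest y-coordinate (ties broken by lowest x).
Hull (CCW) = [(9, -9), (-4, 6), (-6, 3), (-6, -1)]

Graham scan procedure:
  1. Find the pivot p₀ = point with lowest y (tie → lowest x): (9, -9).
  2. Sort the remaining points by polar angle around p₀.
  3. Walk through sorted points, maintaining a stack; pop the top while the last three entries make a non-left turn (cross product ≤ 0).
  4. Final stack is the convex hull in CCW order: (9, -9), (-4, 6), (-6, 3), (-6, -1).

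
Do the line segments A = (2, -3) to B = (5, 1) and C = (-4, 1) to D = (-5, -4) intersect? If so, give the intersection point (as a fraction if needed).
No (intersection of containing lines falls outside at least one segment)

Parametrize and solve: t = -34/11, s = 36/11. At least one of these is outside [0, 1], so the segments do not intersect.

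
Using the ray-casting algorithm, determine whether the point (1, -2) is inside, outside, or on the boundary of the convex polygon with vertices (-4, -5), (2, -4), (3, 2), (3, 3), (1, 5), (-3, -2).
The point (1, -2) lies strictly inside the polygon

Cast a horizontal ray to the right from the query point and count how many polygon edges it crosses (each edge strictly once or zero times, handled with the usual half-open convention). 
Parity of crossings → odd ⇒ inside.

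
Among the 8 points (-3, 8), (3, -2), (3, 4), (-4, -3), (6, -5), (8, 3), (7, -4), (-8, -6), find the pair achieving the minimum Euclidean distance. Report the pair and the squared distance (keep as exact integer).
Pair = ((6, -5), (7, -4)); squared distance = 2

Compute all C(8, 2) = 28 pairwise squared distances (x_i − x_j)² + (y_i − y_j)². The minimum is 2, attained by the pair ((6, -5), (7, -4)).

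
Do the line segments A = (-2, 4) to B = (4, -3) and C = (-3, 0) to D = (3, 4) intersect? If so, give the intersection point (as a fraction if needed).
Yes; intersection at (-2/11, 62/33) (t = 10/33 on AB, s = 31/66 on CD)

Parametrize AB as A + t(B − A) = (-2 + 6 t, 4 + -7 t) and CD as C + s(D − C) = (-3 + 6 s, 0 + 4 s). Solve the linear system for (t, s). Determinant = -66 ≠ 0, so a unique intersection of the containing lines exists. Solution: t = 10/33, s = 31/66 — both in [0, 1], so the segments cross. Intersection point: (-2/11, 62/33).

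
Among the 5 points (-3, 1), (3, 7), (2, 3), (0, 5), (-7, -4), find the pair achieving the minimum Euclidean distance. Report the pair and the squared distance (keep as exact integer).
Pair = ((2, 3), (0, 5)); squared distance = 8

Compute all C(5, 2) = 10 pairwise squared distances (x_i − x_j)² + (y_i − y_j)². The minimum is 8, attained by the pair ((2, 3), (0, 5)).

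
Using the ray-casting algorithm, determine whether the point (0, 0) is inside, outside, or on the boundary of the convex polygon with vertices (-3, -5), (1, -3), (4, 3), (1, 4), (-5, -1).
The point (0, 0) lies strictly inside the polygon

Cast a horizontal ray to the right from the query point and count how many polygon edges it crosses (each edge strictly once or zero times, handled with the usual half-open convention). 
Parity of crossings → odd ⇒ inside.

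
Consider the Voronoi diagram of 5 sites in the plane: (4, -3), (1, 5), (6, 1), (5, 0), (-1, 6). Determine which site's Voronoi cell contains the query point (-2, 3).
Nearest site = (-1, 6)

The Voronoi cell of site s contains exactly those query points closer to s than to any other site. Compute squared distances from q = (-2, 3) to each site:
  (-1 − -2)² + (6 − 3)² = 10
  (1 − -2)² + (5 − 3)² = 13
  (5 − -2)² + (0 − 3)² = 58
  (6 − -2)² + (1 − 3)² = 68
  (4 − -2)² + (-3 − 3)² = 72
Minimum is attained by (-1, 6), so q lies in its Voronoi cell.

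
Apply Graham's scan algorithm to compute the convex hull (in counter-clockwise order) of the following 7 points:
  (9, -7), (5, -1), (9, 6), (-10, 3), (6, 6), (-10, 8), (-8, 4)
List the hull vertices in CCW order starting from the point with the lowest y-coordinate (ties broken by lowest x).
Hull (CCW) = [(9, -7), (9, 6), (-10, 8), (-10, 3)]

Graham scan procedure:
  1. Find the pivot p₀ = point with lowest y (tie → lowest x): (9, -7).
  2. Sort the remaining points by polar angle around p₀.
  3. Walk through sorted points, maintaining a stack; pop the top while the last three entries make a non-left turn (cross product ≤ 0).
  4. Final stack is the convex hull in CCW order: (9, -7), (9, 6), (-10, 8), (-10, 3).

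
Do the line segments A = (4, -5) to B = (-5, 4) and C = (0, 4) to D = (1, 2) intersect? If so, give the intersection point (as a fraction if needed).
No (intersection of containing lines falls outside at least one segment)

Parametrize and solve: t = -1/9, s = 5. At least one of these is outside [0, 1], so the segments do not intersect.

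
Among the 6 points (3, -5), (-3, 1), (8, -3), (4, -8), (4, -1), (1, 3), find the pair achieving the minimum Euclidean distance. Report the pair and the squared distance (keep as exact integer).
Pair = ((3, -5), (4, -8)); squared distance = 10

Compute all C(6, 2) = 15 pairwise squared distances (x_i − x_j)² + (y_i − y_j)². The minimum is 10, attained by the pair ((3, -5), (4, -8)).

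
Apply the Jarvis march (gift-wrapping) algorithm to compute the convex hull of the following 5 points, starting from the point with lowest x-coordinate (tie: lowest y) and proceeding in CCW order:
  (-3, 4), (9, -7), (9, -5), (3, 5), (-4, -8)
Hull (CCW) = [(-4, -8), (9, -7), (9, -5), (3, 5), (-3, 4)]

Jarvis march: at each step, from the current hull vertex p, select the next vertex q as the point such that every other point lies strictly to the left of (or on) the directed line p → q. (Equivalently: for every other point r, the cross product (q − p) × (r − p) ≥ 0.)
Starting point (lowest x, tie lowest y): (-4, -8). Wrap until returning to start. Resulting hull: (-4, -8), (9, -7), (9, -5), (3, 5), (-3, 4).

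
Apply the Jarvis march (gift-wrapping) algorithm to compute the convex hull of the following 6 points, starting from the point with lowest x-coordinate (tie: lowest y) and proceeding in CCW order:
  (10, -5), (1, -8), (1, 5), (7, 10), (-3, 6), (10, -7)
Hull (CCW) = [(-3, 6), (1, -8), (10, -7), (10, -5), (7, 10)]

Jarvis march: at each step, from the current hull vertex p, select the next vertex q as the point such that every other point lies strictly to the left of (or on) the directed line p → q. (Equivalently: for every other point r, the cross product (q − p) × (r − p) ≥ 0.)
Starting point (lowest x, tie lowest y): (-3, 6). Wrap until returning to start. Resulting hull: (-3, 6), (1, -8), (10, -7), (10, -5), (7, 10).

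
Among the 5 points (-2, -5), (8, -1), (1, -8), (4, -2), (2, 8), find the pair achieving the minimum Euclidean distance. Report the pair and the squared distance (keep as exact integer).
Pair = ((8, -1), (4, -2)); squared distance = 17

Compute all C(5, 2) = 10 pairwise squared distances (x_i − x_j)² + (y_i − y_j)². The minimum is 17, attained by the pair ((8, -1), (4, -2)).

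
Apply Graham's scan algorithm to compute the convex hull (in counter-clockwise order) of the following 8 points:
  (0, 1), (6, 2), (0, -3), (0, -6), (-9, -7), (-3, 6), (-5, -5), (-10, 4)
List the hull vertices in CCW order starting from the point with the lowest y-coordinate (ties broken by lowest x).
Hull (CCW) = [(-9, -7), (0, -6), (6, 2), (-3, 6), (-10, 4)]

Graham scan procedure:
  1. Find the pivot p₀ = point with lowest y (tie → lowest x): (-9, -7).
  2. Sort the remaining points by polar angle around p₀.
  3. Walk through sorted points, maintaining a stack; pop the top while the last three entries make a non-left turn (cross product ≤ 0).
  4. Final stack is the convex hull in CCW order: (-9, -7), (0, -6), (6, 2), (-3, 6), (-10, 4).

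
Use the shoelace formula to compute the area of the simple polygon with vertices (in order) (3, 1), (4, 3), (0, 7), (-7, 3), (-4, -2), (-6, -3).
Area = 111/2

Shoelace formula: Area = (1/2) |Σ_i (x_i · y_{i+1} − x_{i+1} · y_i)| (indices mod n). Compute each cross term:
  (3)(3) − (4)(1) = 5
  (4)(7) − (0)(3) = 28
  (0)(3) − (-7)(7) = 49
  (-7)(-2) − (-4)(3) = 26
  (-4)(-3) − (-6)(-2) = 0
  (-6)(1) − (3)(-3) = 3
Sum = 111, so (signed) Area = 111/2 = 111/2, |Area| = 111/2.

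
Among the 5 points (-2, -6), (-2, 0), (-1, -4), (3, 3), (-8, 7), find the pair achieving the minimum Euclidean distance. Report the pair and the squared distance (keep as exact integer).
Pair = ((-2, -6), (-1, -4)); squared distance = 5

Compute all C(5, 2) = 10 pairwise squared distances (x_i − x_j)² + (y_i − y_j)². The minimum is 5, attained by the pair ((-2, -6), (-1, -4)).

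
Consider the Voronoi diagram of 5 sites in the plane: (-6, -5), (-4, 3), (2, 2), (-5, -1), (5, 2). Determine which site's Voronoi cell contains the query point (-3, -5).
Nearest site = (-6, -5)

The Voronoi cell of site s contains exactly those query points closer to s than to any other site. Compute squared distances from q = (-3, -5) to each site:
  (-6 − -3)² + (-5 − -5)² = 9
  (-5 − -3)² + (-1 − -5)² = 20
  (-4 − -3)² + (3 − -5)² = 65
  (2 − -3)² + (2 − -5)² = 74
  (5 − -3)² + (2 − -5)² = 113
Minimum is attained by (-6, -5), so q lies in its Voronoi cell.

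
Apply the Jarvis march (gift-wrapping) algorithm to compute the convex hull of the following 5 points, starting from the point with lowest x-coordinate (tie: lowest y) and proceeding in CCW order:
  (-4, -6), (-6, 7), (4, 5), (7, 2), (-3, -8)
Hull (CCW) = [(-6, 7), (-4, -6), (-3, -8), (7, 2), (4, 5)]

Jarvis march: at each step, from the current hull vertex p, select the next vertex q as the point such that every other point lies strictly to the left of (or on) the directed line p → q. (Equivalently: for every other point r, the cross product (q − p) × (r − p) ≥ 0.)
Starting point (lowest x, tie lowest y): (-6, 7). Wrap until returning to start. Resulting hull: (-6, 7), (-4, -6), (-3, -8), (7, 2), (4, 5).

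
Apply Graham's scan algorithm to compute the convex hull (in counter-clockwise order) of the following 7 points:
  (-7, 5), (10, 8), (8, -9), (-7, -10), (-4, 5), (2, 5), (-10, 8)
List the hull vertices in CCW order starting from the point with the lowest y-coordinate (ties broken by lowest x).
Hull (CCW) = [(-7, -10), (8, -9), (10, 8), (-10, 8)]

Graham scan procedure:
  1. Find the pivot p₀ = point with lowest y (tie → lowest x): (-7, -10).
  2. Sort the remaining points by polar angle around p₀.
  3. Walk through sorted points, maintaining a stack; pop the top while the last three entries make a non-left turn (cross product ≤ 0).
  4. Final stack is the convex hull in CCW order: (-7, -10), (8, -9), (10, 8), (-10, 8).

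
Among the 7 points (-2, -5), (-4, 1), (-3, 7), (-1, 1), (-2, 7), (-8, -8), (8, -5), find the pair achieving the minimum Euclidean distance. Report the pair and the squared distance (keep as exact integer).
Pair = ((-3, 7), (-2, 7)); squared distance = 1

Compute all C(7, 2) = 21 pairwise squared distances (x_i − x_j)² + (y_i − y_j)². The minimum is 1, attained by the pair ((-3, 7), (-2, 7)).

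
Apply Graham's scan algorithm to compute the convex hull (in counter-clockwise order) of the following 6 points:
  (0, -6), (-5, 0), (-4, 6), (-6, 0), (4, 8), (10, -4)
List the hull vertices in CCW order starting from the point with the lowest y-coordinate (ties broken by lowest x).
Hull (CCW) = [(0, -6), (10, -4), (4, 8), (-4, 6), (-6, 0)]

Graham scan procedure:
  1. Find the pivot p₀ = point with lowest y (tie → lowest x): (0, -6).
  2. Sort the remaining points by polar angle around p₀.
  3. Walk through sorted points, maintaining a stack; pop the top while the last three entries make a non-left turn (cross product ≤ 0).
  4. Final stack is the convex hull in CCW order: (0, -6), (10, -4), (4, 8), (-4, 6), (-6, 0).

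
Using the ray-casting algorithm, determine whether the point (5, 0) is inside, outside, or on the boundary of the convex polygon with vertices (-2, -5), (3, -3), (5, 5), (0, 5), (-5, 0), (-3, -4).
The point (5, 0) lies strictly outside the polygon

Cast a horizontal ray to the right from the query point and count how many polygon edges it crosses (each edge strictly once or zero times, handled with the usual half-open convention). 
Parity of crossings → even ⇒ outside.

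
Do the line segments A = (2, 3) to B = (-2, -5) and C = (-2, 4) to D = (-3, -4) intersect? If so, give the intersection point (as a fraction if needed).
No (intersection of containing lines falls outside at least one segment)

Parametrize and solve: t = 11/8, s = 3/2. At least one of these is outside [0, 1], so the segments do not intersect.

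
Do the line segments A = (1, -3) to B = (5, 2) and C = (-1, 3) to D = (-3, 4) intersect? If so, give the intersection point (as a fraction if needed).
No (intersection of containing lines falls outside at least one segment)

Parametrize and solve: t = 5/7, s = -17/7. At least one of these is outside [0, 1], so the segments do not intersect.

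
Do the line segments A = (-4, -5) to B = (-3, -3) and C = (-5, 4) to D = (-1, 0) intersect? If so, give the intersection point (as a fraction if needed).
No (intersection of containing lines falls outside at least one segment)

Parametrize and solve: t = 8/3, s = 11/12. At least one of these is outside [0, 1], so the segments do not intersect.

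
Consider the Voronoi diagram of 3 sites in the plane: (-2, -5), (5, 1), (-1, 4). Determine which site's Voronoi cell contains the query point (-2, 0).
Nearest site = (-1, 4)

The Voronoi cell of site s contains exactly those query points closer to s than to any other site. Compute squared distances from q = (-2, 0) to each site:
  (-1 − -2)² + (4 − 0)² = 17
  (-2 − -2)² + (-5 − 0)² = 25
  (5 − -2)² + (1 − 0)² = 50
Minimum is attained by (-1, 4), so q lies in its Voronoi cell.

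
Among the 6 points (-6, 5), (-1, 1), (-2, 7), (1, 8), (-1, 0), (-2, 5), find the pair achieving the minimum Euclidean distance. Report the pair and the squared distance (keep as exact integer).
Pair = ((-1, 1), (-1, 0)); squared distance = 1

Compute all C(6, 2) = 15 pairwise squared distances (x_i − x_j)² + (y_i − y_j)². The minimum is 1, attained by the pair ((-1, 1), (-1, 0)).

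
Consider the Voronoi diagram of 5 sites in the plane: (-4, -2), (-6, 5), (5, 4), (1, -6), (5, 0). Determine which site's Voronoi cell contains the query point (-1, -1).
Nearest site = (-4, -2)

The Voronoi cell of site s contains exactly those query points closer to s than to any other site. Compute squared distances from q = (-1, -1) to each site:
  (-4 − -1)² + (-2 − -1)² = 10
  (1 − -1)² + (-6 − -1)² = 29
  (5 − -1)² + (0 − -1)² = 37
  (-6 − -1)² + (5 − -1)² = 61
  (5 − -1)² + (4 − -1)² = 61
Minimum is attained by (-4, -2), so q lies in its Voronoi cell.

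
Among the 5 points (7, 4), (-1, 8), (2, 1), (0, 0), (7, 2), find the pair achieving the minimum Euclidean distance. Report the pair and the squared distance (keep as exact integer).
Pair = ((7, 4), (7, 2)); squared distance = 4

Compute all C(5, 2) = 10 pairwise squared distances (x_i − x_j)² + (y_i − y_j)². The minimum is 4, attained by the pair ((7, 4), (7, 2)).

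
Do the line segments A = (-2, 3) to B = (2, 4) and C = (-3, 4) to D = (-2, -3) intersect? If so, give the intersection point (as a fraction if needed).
No (intersection of containing lines falls outside at least one segment)

Parametrize and solve: t = -6/29, s = 5/29. At least one of these is outside [0, 1], so the segments do not intersect.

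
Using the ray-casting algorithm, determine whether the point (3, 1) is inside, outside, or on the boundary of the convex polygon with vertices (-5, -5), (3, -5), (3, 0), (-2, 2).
The point (3, 1) lies strictly outside the polygon

Cast a horizontal ray to the right from the query point and count how many polygon edges it crosses (each edge strictly once or zero times, handled with the usual half-open convention). 
Parity of crossings → even ⇒ outside.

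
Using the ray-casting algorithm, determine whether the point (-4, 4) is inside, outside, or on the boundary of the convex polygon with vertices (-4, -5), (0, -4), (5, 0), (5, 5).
The point (-4, 4) lies strictly outside the polygon

Cast a horizontal ray to the right from the query point and count how many polygon edges it crosses (each edge strictly once or zero times, handled with the usual half-open convention). 
Parity of crossings → even ⇒ outside.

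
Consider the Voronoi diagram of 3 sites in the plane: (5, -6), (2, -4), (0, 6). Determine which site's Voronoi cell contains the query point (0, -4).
Nearest site = (2, -4)

The Voronoi cell of site s contains exactly those query points closer to s than to any other site. Compute squared distances from q = (0, -4) to each site:
  (2 − 0)² + (-4 − -4)² = 4
  (5 − 0)² + (-6 − -4)² = 29
  (0 − 0)² + (6 − -4)² = 100
Minimum is attained by (2, -4), so q lies in its Voronoi cell.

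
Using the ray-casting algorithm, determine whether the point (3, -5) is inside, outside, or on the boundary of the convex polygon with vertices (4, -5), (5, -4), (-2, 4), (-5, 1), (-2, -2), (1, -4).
The point (3, -5) lies strictly outside the polygon

Cast a horizontal ray to the right from the query point and count how many polygon edges it crosses (each edge strictly once or zero times, handled with the usual half-open convention). 
Parity of crossings → even ⇒ outside.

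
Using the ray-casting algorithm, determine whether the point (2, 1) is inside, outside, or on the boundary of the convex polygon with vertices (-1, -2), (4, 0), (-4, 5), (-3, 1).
The point (2, 1) lies strictly inside the polygon

Cast a horizontal ray to the right from the query point and count how many polygon edges it crosses (each edge strictly once or zero times, handled with the usual half-open convention). 
Parity of crossings → odd ⇒ inside.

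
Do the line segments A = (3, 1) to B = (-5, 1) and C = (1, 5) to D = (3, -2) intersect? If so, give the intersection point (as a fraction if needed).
Yes; intersection at (15/7, 1) (t = 3/28 on AB, s = 4/7 on CD)

Parametrize AB as A + t(B − A) = (3 + -8 t, 1 + 0 t) and CD as C + s(D − C) = (1 + 2 s, 5 + -7 s). Solve the linear system for (t, s). Determinant = -56 ≠ 0, so a unique intersection of the containing lines exists. Solution: t = 3/28, s = 4/7 — both in [0, 1], so the segments cross. Intersection point: (15/7, 1).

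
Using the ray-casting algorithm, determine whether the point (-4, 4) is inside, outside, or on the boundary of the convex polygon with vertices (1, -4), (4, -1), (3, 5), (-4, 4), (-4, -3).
The point (-4, 4) lies on the polygon boundary

Boundary check: the query satisfies the collinearity and bounding-box conditions for some polygon edge, so it lies exactly on the boundary.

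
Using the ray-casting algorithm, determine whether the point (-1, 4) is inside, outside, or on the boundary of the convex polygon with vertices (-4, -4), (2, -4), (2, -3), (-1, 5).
The point (-1, 4) lies strictly inside the polygon

Cast a horizontal ray to the right from the query point and count how many polygon edges it crosses (each edge strictly once or zero times, handled with the usual half-open convention). 
Parity of crossings → odd ⇒ inside.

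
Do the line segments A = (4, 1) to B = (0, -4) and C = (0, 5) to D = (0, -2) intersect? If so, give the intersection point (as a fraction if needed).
No (intersection of containing lines falls outside at least one segment)

Parametrize and solve: t = 1, s = 9/7. At least one of these is outside [0, 1], so the segments do not intersect.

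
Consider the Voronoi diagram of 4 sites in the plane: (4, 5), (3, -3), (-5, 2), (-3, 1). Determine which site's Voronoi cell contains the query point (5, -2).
Nearest site = (3, -3)

The Voronoi cell of site s contains exactly those query points closer to s than to any other site. Compute squared distances from q = (5, -2) to each site:
  (3 − 5)² + (-3 − -2)² = 5
  (4 − 5)² + (5 − -2)² = 50
  (-3 − 5)² + (1 − -2)² = 73
  (-5 − 5)² + (2 − -2)² = 116
Minimum is attained by (3, -3), so q lies in its Voronoi cell.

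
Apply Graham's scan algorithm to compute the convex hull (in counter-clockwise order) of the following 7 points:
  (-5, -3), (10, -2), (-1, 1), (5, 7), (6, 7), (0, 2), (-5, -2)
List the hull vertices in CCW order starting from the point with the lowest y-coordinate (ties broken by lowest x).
Hull (CCW) = [(-5, -3), (10, -2), (6, 7), (5, 7), (-5, -2)]

Graham scan procedure:
  1. Find the pivot p₀ = point with lowest y (tie → lowest x): (-5, -3).
  2. Sort the remaining points by polar angle around p₀.
  3. Walk through sorted points, maintaining a stack; pop the top while the last three entries make a non-left turn (cross product ≤ 0).
  4. Final stack is the convex hull in CCW order: (-5, -3), (10, -2), (6, 7), (5, 7), (-5, -2).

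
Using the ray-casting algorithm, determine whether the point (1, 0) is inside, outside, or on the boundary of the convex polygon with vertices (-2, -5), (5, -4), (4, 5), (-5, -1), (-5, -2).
The point (1, 0) lies strictly inside the polygon

Cast a horizontal ray to the right from the query point and count how many polygon edges it crosses (each edge strictly once or zero times, handled with the usual half-open convention). 
Parity of crossings → odd ⇒ inside.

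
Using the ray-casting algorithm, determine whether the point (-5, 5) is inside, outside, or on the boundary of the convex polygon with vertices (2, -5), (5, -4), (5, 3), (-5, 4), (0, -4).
The point (-5, 5) lies strictly outside the polygon

Cast a horizontal ray to the right from the query point and count how many polygon edges it crosses (each edge strictly once or zero times, handled with the usual half-open convention). 
Parity of crossings → even ⇒ outside.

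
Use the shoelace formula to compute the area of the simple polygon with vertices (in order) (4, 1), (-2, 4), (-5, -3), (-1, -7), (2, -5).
Area = 117/2

Shoelace formula: Area = (1/2) |Σ_i (x_i · y_{i+1} − x_{i+1} · y_i)| (indices mod n). Compute each cross term:
  (4)(4) − (-2)(1) = 18
  (-2)(-3) − (-5)(4) = 26
  (-5)(-7) − (-1)(-3) = 32
  (-1)(-5) − (2)(-7) = 19
  (2)(1) − (4)(-5) = 22
Sum = 117, so (signed) Area = 117/2 = 117/2, |Area| = 117/2.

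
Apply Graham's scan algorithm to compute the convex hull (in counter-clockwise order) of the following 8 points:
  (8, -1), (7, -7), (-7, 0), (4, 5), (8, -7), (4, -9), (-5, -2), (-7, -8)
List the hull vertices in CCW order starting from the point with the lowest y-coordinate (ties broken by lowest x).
Hull (CCW) = [(4, -9), (8, -7), (8, -1), (4, 5), (-7, 0), (-7, -8)]

Graham scan procedure:
  1. Find the pivot p₀ = point with lowest y (tie → lowest x): (4, -9).
  2. Sort the remaining points by polar angle around p₀.
  3. Walk through sorted points, maintaining a stack; pop the top while the last three entries make a non-left turn (cross product ≤ 0).
  4. Final stack is the convex hull in CCW order: (4, -9), (8, -7), (8, -1), (4, 5), (-7, 0), (-7, -8).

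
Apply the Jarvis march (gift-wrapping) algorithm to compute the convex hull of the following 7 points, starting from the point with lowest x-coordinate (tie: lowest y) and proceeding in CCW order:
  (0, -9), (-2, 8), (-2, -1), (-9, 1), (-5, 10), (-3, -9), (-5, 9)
Hull (CCW) = [(-9, 1), (-3, -9), (0, -9), (-2, 8), (-5, 10)]

Jarvis march: at each step, from the current hull vertex p, select the next vertex q as the point such that every other point lies strictly to the left of (or on) the directed line p → q. (Equivalently: for every other point r, the cross product (q − p) × (r − p) ≥ 0.)
Starting point (lowest x, tie lowest y): (-9, 1). Wrap until returning to start. Resulting hull: (-9, 1), (-3, -9), (0, -9), (-2, 8), (-5, 10).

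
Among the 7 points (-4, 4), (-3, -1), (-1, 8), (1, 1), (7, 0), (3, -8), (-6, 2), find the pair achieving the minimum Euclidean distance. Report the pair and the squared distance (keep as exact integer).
Pair = ((-4, 4), (-6, 2)); squared distance = 8

Compute all C(7, 2) = 21 pairwise squared distances (x_i − x_j)² + (y_i − y_j)². The minimum is 8, attained by the pair ((-4, 4), (-6, 2)).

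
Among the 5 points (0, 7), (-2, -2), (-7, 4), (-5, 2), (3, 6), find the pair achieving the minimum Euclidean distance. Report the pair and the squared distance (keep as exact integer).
Pair = ((-7, 4), (-5, 2)); squared distance = 8

Compute all C(5, 2) = 10 pairwise squared distances (x_i − x_j)² + (y_i − y_j)². The minimum is 8, attained by the pair ((-7, 4), (-5, 2)).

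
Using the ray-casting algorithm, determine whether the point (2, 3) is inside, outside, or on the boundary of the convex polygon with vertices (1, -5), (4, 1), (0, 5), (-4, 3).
The point (2, 3) lies on the polygon boundary

Boundary check: the query satisfies the collinearity and bounding-box conditions for some polygon edge, so it lies exactly on the boundary.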